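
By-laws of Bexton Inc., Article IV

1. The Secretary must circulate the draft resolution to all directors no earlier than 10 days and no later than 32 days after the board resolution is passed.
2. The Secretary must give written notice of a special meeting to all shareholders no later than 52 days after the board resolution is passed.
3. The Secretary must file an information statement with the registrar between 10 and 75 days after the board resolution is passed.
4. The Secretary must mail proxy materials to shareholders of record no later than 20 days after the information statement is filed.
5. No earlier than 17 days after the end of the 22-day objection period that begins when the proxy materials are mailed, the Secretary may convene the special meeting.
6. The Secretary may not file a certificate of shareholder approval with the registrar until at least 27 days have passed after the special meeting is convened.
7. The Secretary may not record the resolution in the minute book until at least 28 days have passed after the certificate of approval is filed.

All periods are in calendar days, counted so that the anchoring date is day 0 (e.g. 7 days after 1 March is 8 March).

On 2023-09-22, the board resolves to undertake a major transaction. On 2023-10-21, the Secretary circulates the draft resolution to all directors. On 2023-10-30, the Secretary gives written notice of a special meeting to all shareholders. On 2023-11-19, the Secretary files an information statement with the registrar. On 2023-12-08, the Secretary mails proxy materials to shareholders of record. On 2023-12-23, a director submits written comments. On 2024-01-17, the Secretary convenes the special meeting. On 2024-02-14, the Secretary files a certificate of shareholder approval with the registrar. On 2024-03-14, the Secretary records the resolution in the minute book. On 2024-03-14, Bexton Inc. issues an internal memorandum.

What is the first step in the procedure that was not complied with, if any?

Step 1: the window is 10–32 days after 2023-09-22 (when the board resolution is passed), so 2023-10-02 through 2023-10-24; done 2023-10-21, which is between those dates.
Step 2: 52 days after 2023-09-22 (when the board resolution is passed) is 2023-11-13; done 2023-10-30 — timely.
Step 3: the window is 10–75 days after 2023-09-22 (when the board resolution is passed), so 2023-10-02 through 2023-12-06; done 2023-11-19 — within the window.
Step 4: 20 days after 2023-11-19 (when the information statement is filed) is 2023-12-09; done 2023-12-08 — timely.
Step 5: the earliest permitted date is 17 days after 2023-12-30 (end of the 22-day objection period, which began when the proxy materials are mailed on 2023-12-08), i.e. 2024-01-16; 2024-01-17 is on or after that date.
Step 6: the earliest permitted date is 27 days after 2024-01-17 (when the special meeting is convened), i.e. 2024-02-13; done 2024-02-14 — permitted.
Step 7: the earliest permitted date is 28 days after 2024-02-14 (when the certificate of approval is filed), i.e. 2024-03-13; done 2024-03-14 — permitted.

None — every step was satisfied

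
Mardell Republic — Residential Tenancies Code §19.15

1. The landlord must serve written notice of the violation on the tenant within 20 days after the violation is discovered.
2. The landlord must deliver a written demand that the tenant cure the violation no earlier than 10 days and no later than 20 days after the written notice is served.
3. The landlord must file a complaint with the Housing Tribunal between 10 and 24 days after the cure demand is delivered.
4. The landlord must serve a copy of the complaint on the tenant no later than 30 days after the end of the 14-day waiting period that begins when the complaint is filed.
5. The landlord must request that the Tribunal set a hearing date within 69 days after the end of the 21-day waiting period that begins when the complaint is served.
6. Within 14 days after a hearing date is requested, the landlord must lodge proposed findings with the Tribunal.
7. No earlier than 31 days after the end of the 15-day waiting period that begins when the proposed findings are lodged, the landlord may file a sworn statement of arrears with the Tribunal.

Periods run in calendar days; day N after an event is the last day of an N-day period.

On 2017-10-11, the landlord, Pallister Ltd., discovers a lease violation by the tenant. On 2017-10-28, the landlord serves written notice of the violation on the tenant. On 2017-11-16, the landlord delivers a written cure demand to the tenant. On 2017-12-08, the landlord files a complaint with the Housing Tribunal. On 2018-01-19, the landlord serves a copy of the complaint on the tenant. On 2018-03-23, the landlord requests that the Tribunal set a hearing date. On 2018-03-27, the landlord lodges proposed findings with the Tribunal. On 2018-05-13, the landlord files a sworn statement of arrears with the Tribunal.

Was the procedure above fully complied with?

Yes

Step 1 — counting 20 days from 2017-10-11 (when the violation is discovered) gives a deadline of 2017-10-31; done 2017-10-28 — timely.
Step 2 — 10 and 20 days from 2017-10-28 (when the written notice is served) are 2017-11-07 and 2017-11-17 respectively; 2017-11-16 falls inside that range.
Step 3 — 10 and 24 days from 2017-11-16 (when the cure demand is delivered) are 2017-11-26 and 2017-12-10 respectively; done 2017-12-08 — within the window.
Step 4 — counting 30 days from 2017-12-22 (end of the 14-day waiting period, which began when the complaint is filed on 2017-12-08) gives a deadline of 2018-01-21; 2018-01-19 is within that limit.
Step 5 — counting 69 days from 2018-02-09 (end of the 21-day waiting period, which began when the complaint is served on 2018-01-19) gives a deadline of 2018-04-19; completed 2018-03-23, before the deadline.
Step 6 — counting 14 days from 2018-03-23 (when a hearing date is requested) gives a deadline of 2018-04-06; 2018-03-27 is within that limit.
Step 7 — must wait 31 days from 2018-04-11 (end of the 15-day waiting period, which began when the proposed findings are lodged on 2018-03-27), so not before 2018-05-12; 2018-05-13 is on or after that date.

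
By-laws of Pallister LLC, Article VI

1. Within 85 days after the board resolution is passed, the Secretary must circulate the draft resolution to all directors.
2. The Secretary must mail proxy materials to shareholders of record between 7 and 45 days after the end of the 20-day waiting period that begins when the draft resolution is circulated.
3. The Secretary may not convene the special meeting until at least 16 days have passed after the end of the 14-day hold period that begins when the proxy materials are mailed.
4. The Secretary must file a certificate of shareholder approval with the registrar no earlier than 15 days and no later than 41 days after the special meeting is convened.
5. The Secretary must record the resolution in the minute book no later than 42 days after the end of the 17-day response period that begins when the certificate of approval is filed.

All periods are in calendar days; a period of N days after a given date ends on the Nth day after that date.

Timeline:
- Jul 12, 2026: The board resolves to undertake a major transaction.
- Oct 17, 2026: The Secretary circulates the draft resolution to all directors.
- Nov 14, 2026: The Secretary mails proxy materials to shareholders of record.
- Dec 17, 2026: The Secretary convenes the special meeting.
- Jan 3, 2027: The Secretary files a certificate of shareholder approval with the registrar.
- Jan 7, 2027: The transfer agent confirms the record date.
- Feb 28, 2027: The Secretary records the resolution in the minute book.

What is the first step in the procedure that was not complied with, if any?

Step 1

Step 1 — counting 85 days from Jul 12, 2026 (when the board resolution is passed) gives a deadline of Oct 5, 2026; not done until Oct 17, 2026, 12 days after the deadline.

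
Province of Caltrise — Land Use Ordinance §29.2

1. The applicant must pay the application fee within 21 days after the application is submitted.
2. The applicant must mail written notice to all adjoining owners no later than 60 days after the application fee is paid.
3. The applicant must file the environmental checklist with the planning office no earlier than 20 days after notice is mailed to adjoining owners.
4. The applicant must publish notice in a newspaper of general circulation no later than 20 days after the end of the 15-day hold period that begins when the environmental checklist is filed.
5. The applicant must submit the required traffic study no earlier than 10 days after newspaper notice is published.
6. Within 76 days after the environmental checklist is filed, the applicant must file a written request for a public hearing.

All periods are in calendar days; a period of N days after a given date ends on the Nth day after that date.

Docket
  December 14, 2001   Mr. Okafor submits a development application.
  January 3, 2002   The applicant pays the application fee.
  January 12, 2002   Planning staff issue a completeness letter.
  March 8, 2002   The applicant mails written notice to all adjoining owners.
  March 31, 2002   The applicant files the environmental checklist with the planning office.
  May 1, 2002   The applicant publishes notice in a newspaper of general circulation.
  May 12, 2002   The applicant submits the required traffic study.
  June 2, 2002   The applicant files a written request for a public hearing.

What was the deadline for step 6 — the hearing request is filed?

June 15, 2002

Step 6 runs from March 31, 2002, when the environmental checklist is filed. 76 days after March 31, 2002 is June 15, 2002.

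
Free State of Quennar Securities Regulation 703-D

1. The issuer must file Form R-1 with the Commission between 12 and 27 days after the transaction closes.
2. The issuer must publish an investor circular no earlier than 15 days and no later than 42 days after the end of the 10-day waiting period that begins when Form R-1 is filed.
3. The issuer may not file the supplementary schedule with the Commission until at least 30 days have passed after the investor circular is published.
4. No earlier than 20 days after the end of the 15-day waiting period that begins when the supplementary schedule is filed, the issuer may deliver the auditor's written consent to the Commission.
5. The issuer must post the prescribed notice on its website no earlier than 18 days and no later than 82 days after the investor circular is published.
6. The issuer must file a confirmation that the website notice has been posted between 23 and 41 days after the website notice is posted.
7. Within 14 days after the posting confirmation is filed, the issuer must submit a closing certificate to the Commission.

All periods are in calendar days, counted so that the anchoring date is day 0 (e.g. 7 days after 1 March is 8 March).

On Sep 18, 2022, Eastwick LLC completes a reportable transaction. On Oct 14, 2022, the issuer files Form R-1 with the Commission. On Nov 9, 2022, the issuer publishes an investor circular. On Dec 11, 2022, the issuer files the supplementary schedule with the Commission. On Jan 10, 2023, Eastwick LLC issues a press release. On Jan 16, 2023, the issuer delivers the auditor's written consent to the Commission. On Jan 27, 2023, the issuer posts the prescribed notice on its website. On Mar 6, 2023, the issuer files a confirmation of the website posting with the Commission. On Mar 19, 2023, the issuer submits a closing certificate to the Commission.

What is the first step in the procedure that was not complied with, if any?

None — every step was satisfied

(1) the permitted window runs from Sep 18, 2022 + 12 = Sep 30, 2022 to Sep 18, 2022 + 27 = Oct 15, 2022; done Oct 14, 2022 — within the window.
(2) the permitted window runs from Oct 24, 2022 + 15 = Nov 8, 2022 to Oct 24, 2022 + 42 = Dec 5, 2022; Nov 9, 2022 falls inside that range.
(3) permitted from Nov 9, 2022 + 30 days = Dec 9, 2022 onward; Dec 11, 2022 is on or after that date.
(4) permitted from Dec 26, 2022 + 20 days = Jan 15, 2023 onward; done Jan 16, 2023 — permitted.
(5) the permitted window runs from Nov 9, 2022 + 18 = Nov 27, 2022 to Nov 9, 2022 + 82 = Jan 30, 2023; Jan 27, 2023 falls inside that range.
(6) the permitted window runs from Jan 27, 2023 + 23 = Feb 19, 2023 to Jan 27, 2023 + 41 = Mar 9, 2023; done Mar 6, 2023, which is between those dates.
(7) due by Mar 6, 2023 + 14 days = Mar 20, 2023; Mar 19, 2023 is within that limit.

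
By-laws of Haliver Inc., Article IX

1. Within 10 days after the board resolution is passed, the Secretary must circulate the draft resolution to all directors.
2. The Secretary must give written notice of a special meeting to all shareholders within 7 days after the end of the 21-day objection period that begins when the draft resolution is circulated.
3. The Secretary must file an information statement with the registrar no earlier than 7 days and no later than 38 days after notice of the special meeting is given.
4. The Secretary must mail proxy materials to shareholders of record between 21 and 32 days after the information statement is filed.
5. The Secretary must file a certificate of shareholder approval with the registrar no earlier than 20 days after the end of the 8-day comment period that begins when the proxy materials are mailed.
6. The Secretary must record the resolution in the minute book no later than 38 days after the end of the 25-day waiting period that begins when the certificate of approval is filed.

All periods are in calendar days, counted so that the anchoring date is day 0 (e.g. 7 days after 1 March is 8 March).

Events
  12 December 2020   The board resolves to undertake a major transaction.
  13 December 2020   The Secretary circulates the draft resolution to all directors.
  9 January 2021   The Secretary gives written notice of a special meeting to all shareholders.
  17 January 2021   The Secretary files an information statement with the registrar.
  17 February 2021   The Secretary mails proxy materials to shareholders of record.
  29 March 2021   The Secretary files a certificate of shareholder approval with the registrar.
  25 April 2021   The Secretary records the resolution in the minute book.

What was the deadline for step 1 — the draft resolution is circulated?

22 December 2020

Step 1 runs from 12 December 2020, when the board resolution is passed. 10 days after 12 December 2020 is 22 December 2020.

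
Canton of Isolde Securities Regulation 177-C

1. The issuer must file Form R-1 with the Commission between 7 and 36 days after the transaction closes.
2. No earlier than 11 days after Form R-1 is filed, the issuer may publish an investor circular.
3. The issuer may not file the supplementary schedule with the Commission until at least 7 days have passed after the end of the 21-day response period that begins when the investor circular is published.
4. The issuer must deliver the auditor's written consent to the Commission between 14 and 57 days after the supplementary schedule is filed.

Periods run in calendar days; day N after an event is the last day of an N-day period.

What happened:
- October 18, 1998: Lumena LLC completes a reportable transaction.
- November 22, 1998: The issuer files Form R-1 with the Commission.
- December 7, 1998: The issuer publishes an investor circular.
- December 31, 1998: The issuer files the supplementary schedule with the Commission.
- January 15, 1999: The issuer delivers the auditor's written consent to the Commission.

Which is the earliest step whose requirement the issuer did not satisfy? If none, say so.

Step 3

(1) the permitted window runs from October 18, 1998 + 7 = October 25, 1998 to October 18, 1998 + 36 = November 23, 1998; November 22, 1998 falls inside that range.
(2) permitted from November 22, 1998 + 11 days = December 3, 1998 onward; done December 7, 1998, after the minimum wait.
(3) permitted from December 28, 1998 + 7 days = January 4, 1999 onward; done December 31, 1998 — 4 days too early.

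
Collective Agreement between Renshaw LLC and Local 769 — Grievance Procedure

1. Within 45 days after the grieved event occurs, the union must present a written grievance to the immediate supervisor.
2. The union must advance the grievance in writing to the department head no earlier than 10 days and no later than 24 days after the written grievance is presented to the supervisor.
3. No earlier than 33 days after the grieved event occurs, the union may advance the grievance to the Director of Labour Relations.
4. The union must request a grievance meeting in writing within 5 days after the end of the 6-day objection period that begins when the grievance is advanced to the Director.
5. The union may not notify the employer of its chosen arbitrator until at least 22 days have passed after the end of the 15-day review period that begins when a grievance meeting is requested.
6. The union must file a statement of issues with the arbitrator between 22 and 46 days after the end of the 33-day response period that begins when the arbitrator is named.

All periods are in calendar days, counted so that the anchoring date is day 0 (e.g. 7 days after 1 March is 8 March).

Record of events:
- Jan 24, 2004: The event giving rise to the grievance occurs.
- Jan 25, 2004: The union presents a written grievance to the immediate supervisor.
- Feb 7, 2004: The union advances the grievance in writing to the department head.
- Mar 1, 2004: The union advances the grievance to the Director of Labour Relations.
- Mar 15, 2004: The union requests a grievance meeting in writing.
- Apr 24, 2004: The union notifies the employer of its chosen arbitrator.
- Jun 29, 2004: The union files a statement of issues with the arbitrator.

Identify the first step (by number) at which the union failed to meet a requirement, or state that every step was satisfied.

Step 4

Step 1 — counting 45 days from Jan 24, 2004 (when the grieved event occurs) gives a deadline of Mar 9, 2004; done Jan 25, 2004 — timely.
Step 2 — 10 and 24 days from Jan 25, 2004 (when the written grievance is presented to the supervisor) are Feb 4, 2004 and Feb 18, 2004 respectively; done Feb 7, 2004 — within the window.
Step 3 — must wait 33 days from Jan 24, 2004 (when the grieved event occurs), so not before Feb 26, 2004; Mar 1, 2004 is on or after that date.
Step 4 — counting 5 days from Mar 7, 2004 (end of the 6-day objection period, which began when the grievance is advanced to the Director on Mar 1, 2004) gives a deadline of Mar 12, 2004; not done until Mar 15, 2004, 3 days after the deadline.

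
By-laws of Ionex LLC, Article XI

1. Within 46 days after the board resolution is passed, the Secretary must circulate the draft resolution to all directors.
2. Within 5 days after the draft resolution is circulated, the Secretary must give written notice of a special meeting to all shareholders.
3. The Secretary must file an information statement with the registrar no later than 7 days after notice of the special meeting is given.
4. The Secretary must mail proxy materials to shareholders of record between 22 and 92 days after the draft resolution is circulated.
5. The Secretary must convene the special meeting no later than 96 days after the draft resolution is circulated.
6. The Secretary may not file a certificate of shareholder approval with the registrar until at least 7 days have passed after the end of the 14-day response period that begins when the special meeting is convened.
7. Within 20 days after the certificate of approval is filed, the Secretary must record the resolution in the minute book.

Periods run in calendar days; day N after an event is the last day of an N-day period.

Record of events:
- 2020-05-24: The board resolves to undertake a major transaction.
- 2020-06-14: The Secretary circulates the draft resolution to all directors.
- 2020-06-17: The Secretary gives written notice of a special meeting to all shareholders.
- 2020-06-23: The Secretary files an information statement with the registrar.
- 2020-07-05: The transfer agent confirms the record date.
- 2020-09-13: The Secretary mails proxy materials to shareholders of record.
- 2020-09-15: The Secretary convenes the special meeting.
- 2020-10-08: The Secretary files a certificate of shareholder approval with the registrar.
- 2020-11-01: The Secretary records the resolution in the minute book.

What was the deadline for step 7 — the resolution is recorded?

2020-10-28

Step 7 runs from 2020-10-08, when the certificate of approval is filed. 20 days after 2020-10-08 is 2020-10-28.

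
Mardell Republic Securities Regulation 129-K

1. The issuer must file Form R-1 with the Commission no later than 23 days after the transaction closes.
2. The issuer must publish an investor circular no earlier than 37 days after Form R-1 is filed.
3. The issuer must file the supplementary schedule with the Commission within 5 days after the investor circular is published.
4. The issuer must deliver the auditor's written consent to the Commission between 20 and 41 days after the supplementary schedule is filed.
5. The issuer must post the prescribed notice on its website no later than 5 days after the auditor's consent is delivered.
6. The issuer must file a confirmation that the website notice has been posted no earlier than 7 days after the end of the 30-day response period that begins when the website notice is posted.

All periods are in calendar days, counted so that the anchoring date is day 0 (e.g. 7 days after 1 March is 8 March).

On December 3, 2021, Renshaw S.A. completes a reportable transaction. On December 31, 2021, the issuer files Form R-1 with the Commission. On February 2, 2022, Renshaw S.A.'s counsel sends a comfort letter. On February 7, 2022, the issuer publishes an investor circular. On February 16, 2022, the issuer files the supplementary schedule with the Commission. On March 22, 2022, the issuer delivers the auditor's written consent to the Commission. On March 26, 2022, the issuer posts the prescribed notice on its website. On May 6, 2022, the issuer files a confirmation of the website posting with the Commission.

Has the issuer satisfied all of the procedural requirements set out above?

Step 1 — counting 23 days from December 3, 2021 (when the transaction closes) gives a deadline of December 26, 2021; done December 31, 2021 — 5 days late.
No need to go further; step 1 was not satisfied.

No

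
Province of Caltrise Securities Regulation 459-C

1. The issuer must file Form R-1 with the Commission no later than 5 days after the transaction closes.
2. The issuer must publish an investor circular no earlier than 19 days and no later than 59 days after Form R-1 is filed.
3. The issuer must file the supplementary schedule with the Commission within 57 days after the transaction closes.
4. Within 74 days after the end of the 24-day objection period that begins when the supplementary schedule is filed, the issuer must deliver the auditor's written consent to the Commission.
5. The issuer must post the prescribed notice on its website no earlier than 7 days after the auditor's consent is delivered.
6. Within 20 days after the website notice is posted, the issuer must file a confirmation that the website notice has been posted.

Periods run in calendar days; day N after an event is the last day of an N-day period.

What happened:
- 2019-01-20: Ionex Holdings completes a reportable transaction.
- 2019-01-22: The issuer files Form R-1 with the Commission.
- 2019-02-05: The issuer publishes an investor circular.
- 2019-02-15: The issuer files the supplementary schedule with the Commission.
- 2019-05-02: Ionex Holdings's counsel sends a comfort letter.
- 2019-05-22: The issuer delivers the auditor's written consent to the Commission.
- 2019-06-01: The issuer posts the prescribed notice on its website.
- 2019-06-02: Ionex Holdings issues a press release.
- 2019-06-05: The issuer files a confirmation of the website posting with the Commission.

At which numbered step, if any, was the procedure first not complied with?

Step 2

(1) due by 2019-01-20 + 5 days = 2019-01-25; done 2019-01-22 — timely.
(2) the permitted window runs from 2019-01-22 + 19 = 2019-02-10 to 2019-01-22 + 59 = 2019-03-22; 2019-02-05 is 5 days too early.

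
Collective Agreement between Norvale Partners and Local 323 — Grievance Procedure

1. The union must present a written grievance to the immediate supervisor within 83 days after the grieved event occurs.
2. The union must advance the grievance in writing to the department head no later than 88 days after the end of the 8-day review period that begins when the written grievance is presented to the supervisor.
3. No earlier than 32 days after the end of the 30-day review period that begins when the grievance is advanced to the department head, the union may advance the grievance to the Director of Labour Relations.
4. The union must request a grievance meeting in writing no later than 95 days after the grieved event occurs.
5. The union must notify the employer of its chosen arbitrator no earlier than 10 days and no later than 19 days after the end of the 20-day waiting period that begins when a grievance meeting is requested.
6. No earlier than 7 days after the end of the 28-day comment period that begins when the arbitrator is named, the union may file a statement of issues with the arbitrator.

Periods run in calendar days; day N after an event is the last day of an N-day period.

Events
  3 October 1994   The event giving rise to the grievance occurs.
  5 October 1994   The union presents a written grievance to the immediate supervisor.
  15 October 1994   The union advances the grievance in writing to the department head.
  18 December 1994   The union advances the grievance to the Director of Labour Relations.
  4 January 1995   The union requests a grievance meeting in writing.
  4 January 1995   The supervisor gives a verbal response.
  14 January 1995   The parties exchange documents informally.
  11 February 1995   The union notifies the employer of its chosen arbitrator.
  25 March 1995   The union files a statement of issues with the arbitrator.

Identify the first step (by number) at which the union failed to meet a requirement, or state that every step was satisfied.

Step 1 — counting 83 days from 3 October 1994 (when the grieved event occurs) gives a deadline of 25 December 1994; completed 5 October 1994, before the deadline.
Step 2 — counting 88 days from 13 October 1994 (end of the 8-day review period, which began when the written grievance is presented to the supervisor on 5 October 1994) gives a deadline of 9 January 1995; completed 15 October 1994, before the deadline.
Step 3 — must wait 32 days from 14 November 1994 (end of the 30-day review period, which began when the grievance is advanced to the department head on 15 October 1994), so not before 16 December 1994; 18 December 1994 is on or after that date.
Step 4 — counting 95 days from 3 October 1994 (when the grieved event occurs) gives a deadline of 6 January 1995; done 4 January 1995 — timely.
Step 5 — 10 and 19 days from 24 January 1995 (end of the 20-day waiting period, which began when a grievance meeting is requested on 4 January 1995) are 3 February 1995 and 12 February 1995 respectively; done 11 February 1995 — within the window.
Step 6 — must wait 7 days from 11 March 1995 (end of the 28-day comment period, which began when the arbitrator is named on 11 February 1995), so not before 18 March 1995; 25 March 1995 is on or after that date.

None — every step was satisfied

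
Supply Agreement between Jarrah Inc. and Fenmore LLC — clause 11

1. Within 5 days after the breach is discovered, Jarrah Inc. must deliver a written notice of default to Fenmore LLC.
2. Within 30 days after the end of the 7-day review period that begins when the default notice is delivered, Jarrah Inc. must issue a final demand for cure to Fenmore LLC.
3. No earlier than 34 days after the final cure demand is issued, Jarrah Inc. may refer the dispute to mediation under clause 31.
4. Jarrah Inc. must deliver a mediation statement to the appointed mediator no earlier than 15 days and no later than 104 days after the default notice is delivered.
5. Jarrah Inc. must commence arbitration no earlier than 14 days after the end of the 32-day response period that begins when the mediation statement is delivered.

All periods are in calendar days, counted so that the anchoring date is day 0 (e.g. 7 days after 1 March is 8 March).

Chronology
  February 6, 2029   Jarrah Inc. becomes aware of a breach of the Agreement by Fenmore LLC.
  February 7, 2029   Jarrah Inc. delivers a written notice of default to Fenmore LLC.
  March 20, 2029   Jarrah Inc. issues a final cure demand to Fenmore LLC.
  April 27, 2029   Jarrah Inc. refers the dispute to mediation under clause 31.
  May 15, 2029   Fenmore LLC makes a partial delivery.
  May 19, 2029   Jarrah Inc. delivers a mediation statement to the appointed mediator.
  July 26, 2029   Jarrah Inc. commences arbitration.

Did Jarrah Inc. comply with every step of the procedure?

No

Step 1: 5 days after February 6, 2029 (when the breach is discovered) is February 11, 2029; February 7, 2029 is within that limit.
Step 2: 30 days after February 14, 2029 (end of the 7-day review period, which began when the default notice is delivered on February 7, 2029) is March 16, 2029; not done until March 20, 2029, 4 days after the deadline.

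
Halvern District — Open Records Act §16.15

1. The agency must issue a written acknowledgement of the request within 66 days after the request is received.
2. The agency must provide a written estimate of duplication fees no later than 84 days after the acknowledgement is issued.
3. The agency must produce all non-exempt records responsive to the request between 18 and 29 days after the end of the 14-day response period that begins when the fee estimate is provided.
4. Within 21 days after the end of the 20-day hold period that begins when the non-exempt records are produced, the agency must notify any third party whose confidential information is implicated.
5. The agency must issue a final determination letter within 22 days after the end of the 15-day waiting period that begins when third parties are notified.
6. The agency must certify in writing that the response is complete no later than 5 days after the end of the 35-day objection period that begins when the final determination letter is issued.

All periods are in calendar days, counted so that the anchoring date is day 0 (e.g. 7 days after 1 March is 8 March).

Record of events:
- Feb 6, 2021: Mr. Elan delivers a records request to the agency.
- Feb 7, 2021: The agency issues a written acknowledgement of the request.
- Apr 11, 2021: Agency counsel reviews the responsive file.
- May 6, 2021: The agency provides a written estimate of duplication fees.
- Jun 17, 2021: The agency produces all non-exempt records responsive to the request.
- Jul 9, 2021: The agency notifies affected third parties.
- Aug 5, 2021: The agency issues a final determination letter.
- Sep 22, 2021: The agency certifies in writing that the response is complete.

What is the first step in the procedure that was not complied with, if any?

Step 1: 66 days after Feb 6, 2021 (when the request is received) is Apr 13, 2021; Feb 7, 2021 is within that limit.
Step 2: 84 days after Feb 7, 2021 (when the acknowledgement is issued) is May 2, 2021; not done until May 6, 2021, 4 days after the deadline.

Step 2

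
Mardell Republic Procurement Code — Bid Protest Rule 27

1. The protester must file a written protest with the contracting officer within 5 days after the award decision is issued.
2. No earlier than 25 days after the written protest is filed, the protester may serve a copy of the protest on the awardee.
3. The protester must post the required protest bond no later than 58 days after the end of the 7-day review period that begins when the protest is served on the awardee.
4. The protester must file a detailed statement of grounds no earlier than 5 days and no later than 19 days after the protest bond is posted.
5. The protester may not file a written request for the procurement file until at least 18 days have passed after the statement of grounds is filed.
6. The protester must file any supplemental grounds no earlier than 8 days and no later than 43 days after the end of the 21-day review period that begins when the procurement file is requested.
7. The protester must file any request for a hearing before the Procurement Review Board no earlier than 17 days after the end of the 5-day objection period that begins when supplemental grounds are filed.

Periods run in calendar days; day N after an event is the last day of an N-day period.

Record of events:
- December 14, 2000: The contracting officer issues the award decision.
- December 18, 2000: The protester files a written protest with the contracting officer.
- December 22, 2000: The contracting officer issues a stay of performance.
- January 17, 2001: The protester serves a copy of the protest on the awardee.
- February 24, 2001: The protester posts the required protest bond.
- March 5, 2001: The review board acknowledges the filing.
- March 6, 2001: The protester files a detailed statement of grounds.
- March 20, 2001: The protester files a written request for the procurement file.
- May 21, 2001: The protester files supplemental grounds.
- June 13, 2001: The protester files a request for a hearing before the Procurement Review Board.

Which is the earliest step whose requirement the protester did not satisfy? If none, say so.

Step 1 — counting 5 days from December 14, 2000 (when the award decision is issued) gives a deadline of December 19, 2000; December 18, 2000 is within that limit.
Step 2 — must wait 25 days from December 18, 2000 (when the written protest is filed), so not before January 12, 2001; done January 17, 2001 — permitted.
Step 3 — counting 58 days from January 24, 2001 (end of the 7-day review period, which began when the protest is served on the awardee on January 17, 2001) gives a deadline of March 23, 2001; done February 24, 2001 — timely.
Step 4 — 5 and 19 days from February 24, 2001 (when the protest bond is posted) are March 1, 2001 and March 15, 2001 respectively; done March 6, 2001, which is between those dates.
Step 5 — must wait 18 days from March 6, 2001 (when the statement of grounds is filed), so not before March 24, 2001; March 20, 2001 is 4 days before the earliest permitted date.

Step 5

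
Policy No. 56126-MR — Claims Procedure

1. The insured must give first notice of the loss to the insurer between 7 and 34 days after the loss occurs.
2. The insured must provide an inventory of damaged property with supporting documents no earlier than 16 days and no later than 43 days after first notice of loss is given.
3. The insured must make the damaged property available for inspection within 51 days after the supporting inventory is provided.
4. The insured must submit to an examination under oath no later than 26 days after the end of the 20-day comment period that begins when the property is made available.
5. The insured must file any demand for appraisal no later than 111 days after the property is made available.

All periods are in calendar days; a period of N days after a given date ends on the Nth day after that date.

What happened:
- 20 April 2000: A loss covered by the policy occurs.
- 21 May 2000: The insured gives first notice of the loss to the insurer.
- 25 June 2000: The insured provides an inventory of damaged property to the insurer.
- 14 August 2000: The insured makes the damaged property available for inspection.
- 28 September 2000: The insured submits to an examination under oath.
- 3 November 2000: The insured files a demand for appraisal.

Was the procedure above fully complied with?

Yes

Step 1: the window is 7–34 days after 20 April 2000 (when the loss occurs), so 27 April 2000 through 24 May 2000; done 21 May 2000 — within the window.
Step 2: the window is 16–43 days after 21 May 2000 (when first notice of loss is given), so 6 June 2000 through 3 July 2000; done 25 June 2000 — within the window.
Step 3: 51 days after 25 June 2000 (when the supporting inventory is provided) is 15 August 2000; 14 August 2000 is within that limit.
Step 4: 26 days after 3 September 2000 (end of the 20-day comment period, which began when the property is made available on 14 August 2000) is 29 September 2000; completed 28 September 2000, before the deadline.
Step 5: 111 days after 14 August 2000 (when the property is made available) is 3 December 2000; done 3 November 2000 — timely.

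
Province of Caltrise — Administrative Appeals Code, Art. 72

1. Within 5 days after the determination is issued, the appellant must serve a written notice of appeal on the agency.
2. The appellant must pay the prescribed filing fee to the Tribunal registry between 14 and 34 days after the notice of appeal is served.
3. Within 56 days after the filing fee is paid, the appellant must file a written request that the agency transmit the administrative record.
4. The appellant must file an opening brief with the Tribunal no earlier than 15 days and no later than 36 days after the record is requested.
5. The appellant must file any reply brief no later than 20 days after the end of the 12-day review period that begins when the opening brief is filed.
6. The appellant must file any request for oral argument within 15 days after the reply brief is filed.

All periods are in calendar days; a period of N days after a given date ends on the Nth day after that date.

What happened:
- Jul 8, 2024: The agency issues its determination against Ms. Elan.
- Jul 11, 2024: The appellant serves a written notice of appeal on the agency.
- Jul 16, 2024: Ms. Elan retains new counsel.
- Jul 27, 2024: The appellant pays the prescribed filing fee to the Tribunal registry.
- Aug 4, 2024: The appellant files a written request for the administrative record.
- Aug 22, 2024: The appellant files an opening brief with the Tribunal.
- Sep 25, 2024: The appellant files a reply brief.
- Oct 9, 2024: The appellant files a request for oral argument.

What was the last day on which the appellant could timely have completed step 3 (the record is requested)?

Step 3 runs from Jul 27, 2024, when the filing fee is paid. 56 days after Jul 27, 2024 is Sep 21, 2024.

Sep 21, 2024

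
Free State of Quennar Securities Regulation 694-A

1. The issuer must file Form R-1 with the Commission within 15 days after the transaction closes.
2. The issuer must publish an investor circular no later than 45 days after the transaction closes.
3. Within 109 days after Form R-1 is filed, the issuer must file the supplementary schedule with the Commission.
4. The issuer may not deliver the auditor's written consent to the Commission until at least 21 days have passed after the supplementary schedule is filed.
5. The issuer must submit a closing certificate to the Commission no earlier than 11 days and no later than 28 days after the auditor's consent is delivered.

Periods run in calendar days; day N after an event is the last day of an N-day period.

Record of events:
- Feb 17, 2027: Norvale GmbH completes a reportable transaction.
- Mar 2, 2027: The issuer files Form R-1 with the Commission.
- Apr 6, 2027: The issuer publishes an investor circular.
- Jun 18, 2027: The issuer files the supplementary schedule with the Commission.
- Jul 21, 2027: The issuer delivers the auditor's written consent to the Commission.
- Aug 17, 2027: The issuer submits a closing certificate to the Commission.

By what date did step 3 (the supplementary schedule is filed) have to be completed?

Jun 19, 2027

Step 3 runs from Mar 2, 2027, when Form R-1 is filed. 109 days after Mar 2, 2027 is Jun 19, 2027.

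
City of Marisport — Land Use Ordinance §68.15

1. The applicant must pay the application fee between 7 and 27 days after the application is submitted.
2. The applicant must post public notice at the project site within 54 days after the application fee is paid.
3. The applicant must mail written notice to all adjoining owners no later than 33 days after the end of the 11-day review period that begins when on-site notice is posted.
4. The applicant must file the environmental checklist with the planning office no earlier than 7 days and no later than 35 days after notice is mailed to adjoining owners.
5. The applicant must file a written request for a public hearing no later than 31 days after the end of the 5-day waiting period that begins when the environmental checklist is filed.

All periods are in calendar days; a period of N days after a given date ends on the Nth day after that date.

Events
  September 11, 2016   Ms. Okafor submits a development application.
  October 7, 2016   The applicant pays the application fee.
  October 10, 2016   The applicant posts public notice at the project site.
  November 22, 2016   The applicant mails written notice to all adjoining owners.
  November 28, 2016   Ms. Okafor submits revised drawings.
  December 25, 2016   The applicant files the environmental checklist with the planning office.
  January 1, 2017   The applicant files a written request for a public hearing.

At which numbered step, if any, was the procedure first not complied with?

None — every step was satisfied

Step 1 — 7 and 27 days from September 11, 2016 (when the application is submitted) are September 18, 2016 and October 8, 2016 respectively; done October 7, 2016, which is between those dates.
Step 2 — counting 54 days from October 7, 2016 (when the application fee is paid) gives a deadline of November 30, 2016; completed October 10, 2016, before the deadline.
Step 3 — counting 33 days from October 21, 2016 (end of the 11-day review period, which began when on-site notice is posted on October 10, 2016) gives a deadline of November 23, 2016; completed November 22, 2016, before the deadline.
Step 4 — 7 and 35 days from November 22, 2016 (when notice is mailed to adjoining owners) are November 29, 2016 and December 27, 2016 respectively; done December 25, 2016 — within the window.
Step 5 — counting 31 days from December 30, 2016 (end of the 5-day waiting period, which began when the environmental checklist is filed on December 25, 2016) gives a deadline of January 30, 2017; January 1, 2017 is within that limit.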